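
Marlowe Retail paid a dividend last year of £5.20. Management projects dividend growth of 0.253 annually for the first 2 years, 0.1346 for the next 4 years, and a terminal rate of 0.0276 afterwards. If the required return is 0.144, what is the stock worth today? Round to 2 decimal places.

Three-stage DDM. Project D₁…D_6; terminal Gordon value at t=6 with g = 0.0276; discount at r = 0.144.
D_1 = 6.5156
D_2 = 8.1640
D_3 = 9.2629
D_4 = 10.5097
D_5 = 11.9243
D_6 = 13.5293
TV_6 = 13.9027/(0.144−0.0276) = 119.4394
P₀ = Σ Dₜ/(1+r)ᵗ + TV_6/(1+r)^6 = 89.6610

£89.66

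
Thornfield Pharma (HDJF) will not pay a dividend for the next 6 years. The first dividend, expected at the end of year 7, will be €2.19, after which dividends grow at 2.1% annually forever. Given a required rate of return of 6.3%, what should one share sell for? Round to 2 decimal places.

€36.14

Deferred-dividend DDM. At t=6 the remaining stream is a growing perpetuity with first payment D_7 = 2.19.
V_6 = D_7/(r−g) = 2.19/(0.063−0.021) = 52.1429
P₀ = V_6/(1+r)^6 = 52.1429/(1+0.063)^6 = 36.1406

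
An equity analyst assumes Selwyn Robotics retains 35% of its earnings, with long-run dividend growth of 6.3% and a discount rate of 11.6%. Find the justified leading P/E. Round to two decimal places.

12.26

Payout ratio b = 1 − 0.35 = 0.65.
Justified leading P/E = b/(r−g) = 0.65/(0.116−0.063) = 12.2642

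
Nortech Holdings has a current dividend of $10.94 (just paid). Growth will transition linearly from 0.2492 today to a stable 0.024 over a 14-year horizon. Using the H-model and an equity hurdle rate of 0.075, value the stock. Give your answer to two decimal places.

H-model: P₀ = D₀[(1+g_L) + H(g_S−g_L)]/(r−g_L), with H = 14/2 = 7.
P₀ = 10.94 × [(1+0.024) + 7×(0.2492−0.024)] / (0.075−0.024)
   = 10.94 × 2.6004 / 0.051 = 557.8113

$557.81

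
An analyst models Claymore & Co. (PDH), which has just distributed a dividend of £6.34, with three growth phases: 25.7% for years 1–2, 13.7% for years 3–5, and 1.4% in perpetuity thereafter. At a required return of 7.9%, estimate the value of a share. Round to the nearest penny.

Three-stage DDM. Project D₁…D_5; terminal Gordon value at t=5 with g = 0.014; discount at r = 0.079.
D_1 = 7.9694
D_2 = 10.0175
D_3 = 11.3899
D_4 = 12.9503
D_5 = 14.7245
TV_5 = 14.9307/(0.079−0.014) = 229.7025
P₀ = Σ Dₜ/(1+r)ᵗ + TV_5/(1+r)^5 = 201.7365

£201.74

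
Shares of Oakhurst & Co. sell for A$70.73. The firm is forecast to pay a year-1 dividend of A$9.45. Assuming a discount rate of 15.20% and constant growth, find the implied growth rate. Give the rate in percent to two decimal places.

From P₀ = D₁/(r − g), the implied growth is g = r − D₁/P₀.
g = 0.152 − 9.45/70.73 = 0.152 − 0.13361 = 0.01839

1.84%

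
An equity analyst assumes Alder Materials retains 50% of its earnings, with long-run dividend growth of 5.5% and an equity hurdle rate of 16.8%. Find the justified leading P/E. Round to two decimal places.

4.42

Payout ratio b = 1 − 0.50 = 0.50.
Justified leading P/E = b/(r−g) = 0.50/(0.168−0.055) = 4.4248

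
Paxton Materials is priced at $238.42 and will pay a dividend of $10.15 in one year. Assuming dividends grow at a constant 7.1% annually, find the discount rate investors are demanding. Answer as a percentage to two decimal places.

11.36%

Rearranging the constant-growth DDM: r = D₁/P₀ + g.
r = 10.1500 / 238.42 + 0.071 = 0.04257 + 0.071 = 0.11357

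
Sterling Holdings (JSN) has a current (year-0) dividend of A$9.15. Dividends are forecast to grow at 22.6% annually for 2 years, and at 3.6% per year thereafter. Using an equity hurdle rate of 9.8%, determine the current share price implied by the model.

A$212.24

Two-stage DDM. Project D₁…D_2 at 0.226, terminal growth 0.036, discount at r = 0.098.
D_1 = 11.2179
D_2 = 13.7531
Terminal value at t=2: TV = D_3/(r−g) = 14.2483/(0.098−0.036) = 229.8106
P₀ = 11.2179/(1+0.098)^1 + 13.7531/(1+0.098)^2 + 229.8106/(1+0.098)^2 = 212.2430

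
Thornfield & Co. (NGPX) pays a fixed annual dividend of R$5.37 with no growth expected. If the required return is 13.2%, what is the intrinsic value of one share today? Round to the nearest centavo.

R$40.68

Zero-growth DDM (perpetuity): P₀ = D/r = 5.37 / 0.132 = 40.6818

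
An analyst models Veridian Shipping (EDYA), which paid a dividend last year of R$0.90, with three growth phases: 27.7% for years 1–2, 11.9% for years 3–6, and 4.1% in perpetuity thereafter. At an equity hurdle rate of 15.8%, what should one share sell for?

Three-stage DDM. Project D₁…D_6; terminal Gordon value at t=6 with g = 0.041; discount at r = 0.158.
D_1 = 1.1493
D_2 = 1.4677
D_3 = 1.6423
D_4 = 1.8377
D_5 = 2.0564
D_6 = 2.3011
TV_6 = 2.3955/(0.158−0.041) = 20.4743
P₀ = Σ Dₜ/(1+r)ᵗ + TV_6/(1+r)^6 = 14.5995

R$14.60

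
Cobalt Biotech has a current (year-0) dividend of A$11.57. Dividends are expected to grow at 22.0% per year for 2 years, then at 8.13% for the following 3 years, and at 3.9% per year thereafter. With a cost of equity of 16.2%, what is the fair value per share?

A$144.90

Three-stage DDM. Project D₁…D_5; terminal Gordon value at t=5 with g = 0.039; discount at r = 0.162.
D_1 = 14.1154
D_2 = 17.2208
D_3 = 18.6208
D_4 = 20.1347
D_5 = 21.7717
TV_5 = 22.6208/(0.162−0.039) = 183.9086
P₀ = Σ Dₜ/(1+r)ᵗ + TV_5/(1+r)^5 = 144.9005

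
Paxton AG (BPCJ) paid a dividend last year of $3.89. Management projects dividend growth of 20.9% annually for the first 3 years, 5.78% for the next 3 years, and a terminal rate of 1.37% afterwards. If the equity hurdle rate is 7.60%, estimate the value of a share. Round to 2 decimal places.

$116.11

Three-stage DDM. Project D₁…D_6; terminal Gordon value at t=6 with g = 0.0137; discount at r = 0.076.
D_1 = 4.7030
D_2 = 5.6859
D_3 = 6.8743
D_4 = 7.2716
D_5 = 7.6919
D_6 = 8.1365
TV_6 = 8.2480/(0.076−0.0137) = 132.3916
P₀ = Σ Dₜ/(1+r)ᵗ + TV_6/(1+r)^6 = 116.1081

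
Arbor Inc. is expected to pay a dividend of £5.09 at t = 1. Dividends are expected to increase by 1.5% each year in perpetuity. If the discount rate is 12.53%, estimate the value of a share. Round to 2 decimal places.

Gordon growth model: P₀ = D₁/(r − g), with D₁ = 5.09 given directly.
P₀ = 5.0900 / (0.1253 − 0.015) = 5.0900 / 0.1103 = 46.1469

£46.15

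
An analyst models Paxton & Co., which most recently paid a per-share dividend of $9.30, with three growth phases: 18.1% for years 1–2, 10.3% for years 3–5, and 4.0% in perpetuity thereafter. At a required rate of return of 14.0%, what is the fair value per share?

Three-stage DDM. Project D₁…D_5; terminal Gordon value at t=5 with g = 0.04; discount at r = 0.14.
D_1 = 10.9833
D_2 = 12.9713
D_3 = 14.3073
D_4 = 15.7810
D_5 = 17.4064
TV_5 = 18.1027/(0.14−0.04) = 181.0267
P₀ = Σ Dₜ/(1+r)ᵗ + TV_5/(1+r)^5 = 141.6760

$141.68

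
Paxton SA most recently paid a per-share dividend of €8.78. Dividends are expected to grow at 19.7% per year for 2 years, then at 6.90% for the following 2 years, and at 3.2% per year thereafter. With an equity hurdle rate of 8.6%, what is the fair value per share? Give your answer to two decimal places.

€238.70

Three-stage DDM. Project D₁…D_4; terminal Gordon value at t=4 with g = 0.032; discount at r = 0.086.
D_1 = 10.5097
D_2 = 12.5801
D_3 = 13.4481
D_4 = 14.3760
TV_4 = 14.8360/(0.086−0.032) = 274.7414
P₀ = Σ Dₜ/(1+r)ᵗ + TV_4/(1+r)^4 = 238.6959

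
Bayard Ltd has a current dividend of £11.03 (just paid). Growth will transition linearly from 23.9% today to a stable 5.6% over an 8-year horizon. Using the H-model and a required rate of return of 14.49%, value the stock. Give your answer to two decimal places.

H-model: P₀ = D₀[(1+g_L) + H(g_S−g_L)]/(r−g_L), with H = 8/2 = 4.
P₀ = 11.03 × [(1+0.056) + 4×(0.239−0.056)] / (0.1449−0.056)
   = 11.03 × 1.7880 / 0.0889 = 221.8407

£221.84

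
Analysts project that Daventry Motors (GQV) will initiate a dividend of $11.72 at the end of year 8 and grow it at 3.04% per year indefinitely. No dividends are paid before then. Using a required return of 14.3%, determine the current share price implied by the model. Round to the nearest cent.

$40.84

Deferred-dividend DDM. At t=7 the remaining stream is a growing perpetuity with first payment D_8 = 11.72.
V_7 = D_8/(r−g) = 11.72/(0.143−0.0304) = 104.0853
P₀ = V_7/(1+r)^7 = 104.0853/(1+0.143)^7 = 40.8381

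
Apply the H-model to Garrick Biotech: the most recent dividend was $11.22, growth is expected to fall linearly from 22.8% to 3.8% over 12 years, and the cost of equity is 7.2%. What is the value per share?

$718.74

H-model: P₀ = D₀[(1+g_L) + H(g_S−g_L)]/(r−g_L), with H = 12/2 = 6.
P₀ = 11.22 × [(1+0.038) + 6×(0.228−0.038)] / (0.072−0.038)
   = 11.22 × 2.1780 / 0.034 = 718.7400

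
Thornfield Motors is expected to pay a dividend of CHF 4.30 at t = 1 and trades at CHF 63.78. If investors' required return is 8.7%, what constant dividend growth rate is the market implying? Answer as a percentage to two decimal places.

From P₀ = D₁/(r − g), the implied growth is g = r − D₁/P₀.
g = 0.087 − 4.30/63.78 = 0.087 − 0.06742 = 0.01958

1.96%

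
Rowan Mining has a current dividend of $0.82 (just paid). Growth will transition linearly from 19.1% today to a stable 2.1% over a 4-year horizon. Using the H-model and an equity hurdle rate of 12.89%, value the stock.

$10.34

H-model: P₀ = D₀[(1+g_L) + H(g_S−g_L)]/(r−g_L), with H = 4/2 = 2.
P₀ = 0.82 × [(1+0.021) + 2×(0.191−0.021)] / (0.1289−0.021)
   = 0.82 × 1.3610 / 0.1079 = 10.3431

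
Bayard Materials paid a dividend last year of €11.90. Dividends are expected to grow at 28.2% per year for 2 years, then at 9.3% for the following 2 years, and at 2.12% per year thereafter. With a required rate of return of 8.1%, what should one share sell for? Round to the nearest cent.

€357.08

Three-stage DDM. Project D₁…D_4; terminal Gordon value at t=4 with g = 0.0212; discount at r = 0.081.
D_1 = 15.2558
D_2 = 19.5579
D_3 = 21.3768
D_4 = 23.3649
TV_4 = 23.8602/(0.081−0.0212) = 399.0001
P₀ = Σ Dₜ/(1+r)ᵗ + TV_4/(1+r)^4 = 357.0757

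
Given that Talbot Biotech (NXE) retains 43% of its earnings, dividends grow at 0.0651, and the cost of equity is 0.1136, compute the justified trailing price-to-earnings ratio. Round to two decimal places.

Payout ratio b = 1 − 0.43 = 0.57.
Justified trailing P/E = b(1+g)/(r−g) = 0.57×(1+0.0651)/(0.1136−0.0651) = 12.5177

12.52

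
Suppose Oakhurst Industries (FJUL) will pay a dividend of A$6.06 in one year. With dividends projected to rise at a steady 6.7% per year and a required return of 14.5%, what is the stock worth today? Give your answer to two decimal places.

Gordon growth model: P₀ = D₁/(r − g), with D₁ = 6.06 given directly.
P₀ = 6.0600 / (0.145 − 0.067) = 6.0600 / 0.078 = 77.6923

A$77.69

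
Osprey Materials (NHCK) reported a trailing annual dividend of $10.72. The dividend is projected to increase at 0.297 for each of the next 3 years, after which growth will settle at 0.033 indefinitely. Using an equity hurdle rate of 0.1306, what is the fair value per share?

Two-stage DDM. Project D₁…D_3 at 0.297, terminal growth 0.033, discount at r = 0.1306.
D_1 = 13.9038
D_2 = 18.0333
D_3 = 23.3892
Terminal value at t=3: TV = D_4/(r−g) = 24.1610/(0.1306−0.033) = 247.5513
P₀ = 13.9038/(1+0.1306)^1 + 18.0333/(1+0.1306)^2 + 23.3892/(1+0.1306)^3 + 247.5513/(1+0.1306)^3 = 213.8820

$213.88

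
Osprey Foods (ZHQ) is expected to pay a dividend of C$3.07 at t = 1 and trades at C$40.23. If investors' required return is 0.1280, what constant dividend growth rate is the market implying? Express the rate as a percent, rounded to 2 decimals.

From P₀ = D₁/(r − g), the implied growth is g = r − D₁/P₀.
g = 0.128 − 3.07/40.23 = 0.128 − 0.07631 = 0.05169

5.17%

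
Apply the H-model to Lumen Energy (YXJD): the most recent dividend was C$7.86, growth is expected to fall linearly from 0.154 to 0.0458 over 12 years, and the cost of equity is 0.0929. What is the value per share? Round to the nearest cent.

C$282.86

H-model: P₀ = D₀[(1+g_L) + H(g_S−g_L)]/(r−g_L), with H = 12/2 = 6.
P₀ = 7.86 × [(1+0.0458) + 6×(0.154−0.0458)] / (0.0929−0.0458)
   = 7.86 × 1.6950 / 0.0471 = 282.8599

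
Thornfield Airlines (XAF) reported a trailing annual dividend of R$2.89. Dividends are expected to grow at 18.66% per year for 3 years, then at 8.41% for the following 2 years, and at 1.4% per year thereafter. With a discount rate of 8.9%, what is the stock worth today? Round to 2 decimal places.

Three-stage DDM. Project D₁…D_5; terminal Gordon value at t=5 with g = 0.014; discount at r = 0.089.
D_1 = 3.4293
D_2 = 4.0692
D_3 = 4.8285
D_4 = 5.2346
D_5 = 5.6748
TV_5 = 5.7542/(0.089−0.014) = 76.7231
P₀ = Σ Dₜ/(1+r)ᵗ + TV_5/(1+r)^5 = 67.8403

R$67.84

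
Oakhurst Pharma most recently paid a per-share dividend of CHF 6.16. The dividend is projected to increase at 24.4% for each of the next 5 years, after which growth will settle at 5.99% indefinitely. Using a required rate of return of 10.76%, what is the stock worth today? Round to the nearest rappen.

CHF 288.86

Two-stage DDM. Project D₁…D_5 at 0.244, terminal growth 0.0599, discount at r = 0.1076.
D_1 = 7.6630
D_2 = 9.5328
D_3 = 11.8588
D_4 = 14.7524
D_5 = 18.3520
Terminal value at t=5: TV = D_6/(r−g) = 19.4512/(0.1076−0.0599) = 407.7830
P₀ = 7.6630/(1+0.1076)^1 + 9.5328/(1+0.1076)^2 + 11.8588/(1+0.1076)^3 + 14.7524/(1+0.1076)^4 + 18.3520/(1+0.1076)^5 + 407.7830/(1+0.1076)^5 = 288.8613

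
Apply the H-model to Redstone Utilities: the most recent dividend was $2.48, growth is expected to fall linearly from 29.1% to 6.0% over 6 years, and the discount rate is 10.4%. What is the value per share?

H-model: P₀ = D₀[(1+g_L) + H(g_S−g_L)]/(r−g_L), with H = 6/2 = 3.
P₀ = 2.48 × [(1+0.06) + 3×(0.291−0.06)] / (0.104−0.06)
   = 2.48 × 1.7530 / 0.044 = 98.8055

$98.81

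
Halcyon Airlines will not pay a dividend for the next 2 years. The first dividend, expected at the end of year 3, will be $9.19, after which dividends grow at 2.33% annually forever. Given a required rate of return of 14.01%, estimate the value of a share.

$60.53

Deferred-dividend DDM. At t=2 the remaining stream is a growing perpetuity with first payment D_3 = 9.19.
V_2 = D_3/(r−g) = 9.19/(0.1401−0.0233) = 78.6815
P₀ = V_2/(1+r)^2 = 78.6815/(1+0.1401)^2 = 60.5322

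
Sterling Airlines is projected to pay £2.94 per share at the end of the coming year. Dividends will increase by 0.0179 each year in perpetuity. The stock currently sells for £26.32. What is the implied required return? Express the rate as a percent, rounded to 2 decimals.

Rearranging the constant-growth DDM: r = D₁/P₀ + g.
r = 2.9400 / 26.32 + 0.0179 = 0.11170 + 0.0179 = 0.12960

12.96%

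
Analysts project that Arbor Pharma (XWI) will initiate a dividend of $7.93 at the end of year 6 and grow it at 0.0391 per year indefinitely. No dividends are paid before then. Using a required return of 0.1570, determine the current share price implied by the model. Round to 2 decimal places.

$32.44

Deferred-dividend DDM. At t=5 the remaining stream is a growing perpetuity with first payment D_6 = 7.93.
V_5 = D_6/(r−g) = 7.93/(0.157−0.0391) = 67.2604
P₀ = V_5/(1+r)^5 = 67.2604/(1+0.157)^5 = 32.4409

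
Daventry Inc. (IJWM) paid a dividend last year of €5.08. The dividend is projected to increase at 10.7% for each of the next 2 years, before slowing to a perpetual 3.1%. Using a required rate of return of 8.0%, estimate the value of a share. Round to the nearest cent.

€122.84

Two-stage DDM. Project D₁…D_2 at 0.107, terminal growth 0.031, discount at r = 0.08.
D_1 = 5.6236
D_2 = 6.2253
Terminal value at t=2: TV = D_3/(r−g) = 6.4183/(0.08−0.031) = 130.9850
P₀ = 5.6236/(1+0.08)^1 + 6.2253/(1+0.08)^2 + 130.9850/(1+0.08)^2 = 122.8427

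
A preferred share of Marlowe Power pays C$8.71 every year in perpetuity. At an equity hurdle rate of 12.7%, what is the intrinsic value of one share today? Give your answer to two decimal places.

C$68.58

Zero-growth DDM (perpetuity): P₀ = D/r = 8.71 / 0.127 = 68.5827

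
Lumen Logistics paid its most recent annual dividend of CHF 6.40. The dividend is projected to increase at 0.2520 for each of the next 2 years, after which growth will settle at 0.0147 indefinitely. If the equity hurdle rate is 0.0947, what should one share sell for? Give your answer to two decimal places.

Two-stage DDM. Project D₁…D_2 at 0.252, terminal growth 0.0147, discount at r = 0.0947.
D_1 = 8.0128
D_2 = 10.0320
Terminal value at t=2: TV = D_3/(r−g) = 10.1795/(0.0947−0.0147) = 127.2437
P₀ = 8.0128/(1+0.0947)^1 + 10.0320/(1+0.0947)^2 + 127.2437/(1+0.0947)^2 = 121.8719

CHF 121.87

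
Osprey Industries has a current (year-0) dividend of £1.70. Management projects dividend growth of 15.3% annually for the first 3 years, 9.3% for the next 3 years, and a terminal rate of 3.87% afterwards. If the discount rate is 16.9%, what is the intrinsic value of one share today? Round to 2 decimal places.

£19.87

Three-stage DDM. Project D₁…D_6; terminal Gordon value at t=6 with g = 0.0387; discount at r = 0.169.
D_1 = 1.9601
D_2 = 2.2600
D_3 = 2.6058
D_4 = 2.8481
D_5 = 3.1130
D_6 = 3.4025
TV_6 = 3.5342/(0.169−0.0387) = 27.1233
P₀ = Σ Dₜ/(1+r)ᵗ + TV_6/(1+r)^6 = 19.8741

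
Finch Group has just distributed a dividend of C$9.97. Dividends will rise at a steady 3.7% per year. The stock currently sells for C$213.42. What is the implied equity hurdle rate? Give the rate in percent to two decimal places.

8.54%

Rearranging the constant-growth DDM: r = D₁/P₀ + g.
D₁ = 9.97 × (1 + 0.037) = 10.3389.
r = 10.3389 / 213.42 + 0.037 = 0.04844 + 0.037 = 0.08544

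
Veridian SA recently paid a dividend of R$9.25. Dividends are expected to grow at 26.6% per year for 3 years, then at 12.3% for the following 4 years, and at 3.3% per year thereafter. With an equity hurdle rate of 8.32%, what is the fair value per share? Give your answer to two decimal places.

R$453.99

Three-stage DDM. Project D₁…D_7; terminal Gordon value at t=7 with g = 0.033; discount at r = 0.0832.
D_1 = 11.7105
D_2 = 14.8255
D_3 = 18.7691
D_4 = 21.0777
D_5 = 23.6702
D_6 = 26.5817
D_7 = 29.8512
TV_7 = 30.8363/(0.0832−0.033) = 614.2688
P₀ = Σ Dₜ/(1+r)ᵗ + TV_7/(1+r)^7 = 453.9883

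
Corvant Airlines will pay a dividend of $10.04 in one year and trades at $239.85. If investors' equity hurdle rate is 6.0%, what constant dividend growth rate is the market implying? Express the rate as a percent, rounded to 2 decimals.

From P₀ = D₁/(r − g), the implied growth is g = r − D₁/P₀.
g = 0.06 − 10.04/239.85 = 0.06 − 0.04186 = 0.01814

1.81%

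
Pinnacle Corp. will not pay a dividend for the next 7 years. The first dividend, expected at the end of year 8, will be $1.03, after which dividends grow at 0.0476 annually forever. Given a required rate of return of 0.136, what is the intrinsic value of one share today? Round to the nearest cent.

$4.77

Deferred-dividend DDM. At t=7 the remaining stream is a growing perpetuity with first payment D_8 = 1.03.
V_7 = D_8/(r−g) = 1.03/(0.136−0.0476) = 11.6516
P₀ = V_7/(1+r)^7 = 11.6516/(1+0.136)^7 = 4.7724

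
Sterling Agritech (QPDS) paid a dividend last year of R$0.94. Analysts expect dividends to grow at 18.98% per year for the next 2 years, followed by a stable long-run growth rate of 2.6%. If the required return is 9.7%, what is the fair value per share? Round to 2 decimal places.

Two-stage DDM. Project D₁…D_2 at 0.1898, terminal growth 0.026, discount at r = 0.097.
D_1 = 1.1184
D_2 = 1.3307
Terminal value at t=2: TV = D_3/(r−g) = 1.3653/(0.097−0.026) = 19.2294
P₀ = 1.1184/(1+0.097)^1 + 1.3307/(1+0.097)^2 + 19.2294/(1+0.097)^2 = 18.1044

R$18.10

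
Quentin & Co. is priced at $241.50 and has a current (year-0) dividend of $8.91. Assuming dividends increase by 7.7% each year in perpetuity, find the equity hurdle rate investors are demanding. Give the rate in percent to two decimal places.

Rearranging the constant-growth DDM: r = D₁/P₀ + g.
D₁ = 8.91 × (1 + 0.077) = 9.5961.
r = 9.5961 / 241.50 + 0.077 = 0.03974 + 0.077 = 0.11674

11.67%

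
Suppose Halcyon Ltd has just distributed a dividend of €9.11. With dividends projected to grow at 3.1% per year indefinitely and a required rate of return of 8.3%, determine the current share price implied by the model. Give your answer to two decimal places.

€180.62

Gordon growth model: P₀ = D₁/(r − g). D₁ = 9.11 × (1 + 0.031) = 9.3924.
P₀ = 9.3924 / (0.083 − 0.031) = 9.3924 / 0.052 = 180.6233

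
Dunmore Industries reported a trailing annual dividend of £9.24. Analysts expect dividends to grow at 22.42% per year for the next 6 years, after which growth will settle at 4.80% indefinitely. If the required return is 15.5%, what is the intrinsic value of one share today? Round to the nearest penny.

£196.61

Two-stage DDM. Project D₁…D_6 at 0.2242, terminal growth 0.048, discount at r = 0.155.
D_1 = 11.3116
D_2 = 13.8477
D_3 = 16.9523
D_4 = 20.7530
D_5 = 25.4059
D_6 = 31.1018
Terminal value at t=6: TV = D_7/(r−g) = 32.5947/(0.155−0.048) = 304.6237
P₀ = 11.3116/(1+0.155)^1 + 13.8477/(1+0.155)^2 + 16.9523/(1+0.155)^3 + 20.7530/(1+0.155)^4 + 25.4059/(1+0.155)^5 + 31.1018/(1+0.155)^6 + 304.6237/(1+0.155)^6 = 196.6119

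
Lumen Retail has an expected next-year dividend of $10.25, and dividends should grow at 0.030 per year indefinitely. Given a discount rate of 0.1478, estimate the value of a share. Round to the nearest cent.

Gordon growth model: P₀ = D₁/(r − g), with D₁ = 10.25 given directly.
P₀ = 10.2500 / (0.1478 − 0.03) = 10.2500 / 0.1178 = 87.0119

$87.01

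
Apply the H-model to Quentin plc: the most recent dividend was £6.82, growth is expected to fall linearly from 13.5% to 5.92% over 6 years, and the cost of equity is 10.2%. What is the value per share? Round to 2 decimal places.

£205.01

H-model: P₀ = D₀[(1+g_L) + H(g_S−g_L)]/(r−g_L), with H = 6/2 = 3.
P₀ = 6.82 × [(1+0.0592) + 3×(0.135−0.0592)] / (0.102−0.0592)
   = 6.82 × 1.2866 / 0.0428 = 205.0143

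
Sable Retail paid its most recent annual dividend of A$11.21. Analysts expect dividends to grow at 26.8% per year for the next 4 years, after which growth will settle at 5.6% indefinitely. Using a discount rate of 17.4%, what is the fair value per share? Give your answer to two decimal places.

A$191.08

Two-stage DDM. Project D₁…D_4 at 0.268, terminal growth 0.056, discount at r = 0.174.
D_1 = 14.2143
D_2 = 18.0237
D_3 = 22.8541
D_4 = 28.9789
Terminal value at t=4: TV = D_5/(r−g) = 30.6018/(0.174−0.056) = 259.3370
P₀ = 14.2143/(1+0.174)^1 + 18.0237/(1+0.174)^2 + 22.8541/(1+0.174)^3 + 28.9789/(1+0.174)^4 + 259.3370/(1+0.174)^4 = 191.0822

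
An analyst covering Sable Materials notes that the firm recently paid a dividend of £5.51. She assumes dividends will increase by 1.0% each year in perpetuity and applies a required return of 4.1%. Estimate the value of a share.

Gordon growth model: P₀ = D₁/(r − g). D₁ = 5.51 × (1 + 0.01) = 5.5651.
P₀ = 5.5651 / (0.041 − 0.01) = 5.5651 / 0.031 = 179.5194

£179.52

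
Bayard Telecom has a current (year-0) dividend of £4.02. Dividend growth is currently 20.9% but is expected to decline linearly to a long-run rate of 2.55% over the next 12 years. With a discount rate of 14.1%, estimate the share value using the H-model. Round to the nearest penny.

H-model: P₀ = D₀[(1+g_L) + H(g_S−g_L)]/(r−g_L), with H = 12/2 = 6.
P₀ = 4.02 × [(1+0.0255) + 6×(0.209−0.0255)] / (0.141−0.0255)
   = 4.02 × 2.1265 / 0.1155 = 74.0132

£74.01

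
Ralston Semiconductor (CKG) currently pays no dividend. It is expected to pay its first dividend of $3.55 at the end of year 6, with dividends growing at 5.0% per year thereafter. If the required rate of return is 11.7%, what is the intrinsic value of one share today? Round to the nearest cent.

$30.47

Deferred-dividend DDM. At t=5 the remaining stream is a growing perpetuity with first payment D_6 = 3.55.
V_5 = D_6/(r−g) = 3.55/(0.117−0.05) = 52.9851
P₀ = V_5/(1+r)^5 = 52.9851/(1+0.117)^5 = 30.4711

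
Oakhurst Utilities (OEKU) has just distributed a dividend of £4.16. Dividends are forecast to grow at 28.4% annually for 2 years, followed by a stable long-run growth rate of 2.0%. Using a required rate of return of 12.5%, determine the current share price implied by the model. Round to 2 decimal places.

Two-stage DDM. Project D₁…D_2 at 0.284, terminal growth 0.02, discount at r = 0.125.
D_1 = 5.3414
D_2 = 6.8584
Terminal value at t=2: TV = D_3/(r−g) = 6.9956/(0.125−0.02) = 66.6245
P₀ = 5.3414/(1+0.125)^1 + 6.8584/(1+0.125)^2 + 66.6245/(1+0.125)^2 = 62.8086

£62.81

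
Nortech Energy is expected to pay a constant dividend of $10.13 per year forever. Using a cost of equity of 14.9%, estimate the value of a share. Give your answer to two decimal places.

$67.99

Zero-growth DDM (perpetuity): P₀ = D/r = 10.13 / 0.149 = 67.9866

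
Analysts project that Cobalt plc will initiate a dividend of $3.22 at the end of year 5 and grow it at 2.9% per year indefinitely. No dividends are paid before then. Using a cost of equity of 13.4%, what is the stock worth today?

Deferred-dividend DDM. At t=4 the remaining stream is a growing perpetuity with first payment D_5 = 3.22.
V_4 = D_5/(r−g) = 3.22/(0.134−0.029) = 30.6667
P₀ = V_4/(1+r)^4 = 30.6667/(1+0.134)^4 = 18.5445

$18.54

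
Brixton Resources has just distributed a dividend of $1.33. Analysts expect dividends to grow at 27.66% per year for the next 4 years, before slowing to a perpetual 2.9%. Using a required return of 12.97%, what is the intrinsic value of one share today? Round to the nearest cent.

$29.45

Two-stage DDM. Project D₁…D_4 at 0.2766, terminal growth 0.029, discount at r = 0.1297.
D_1 = 1.6979
D_2 = 2.1675
D_3 = 2.7670
D_4 = 3.5324
Terminal value at t=4: TV = D_5/(r−g) = 3.6348/(0.1297−0.029) = 36.0958
P₀ = 1.6979/(1+0.1297)^1 + 2.1675/(1+0.1297)^2 + 2.7670/(1+0.1297)^3 + 3.5324/(1+0.1297)^4 + 36.0958/(1+0.1297)^4 = 29.4511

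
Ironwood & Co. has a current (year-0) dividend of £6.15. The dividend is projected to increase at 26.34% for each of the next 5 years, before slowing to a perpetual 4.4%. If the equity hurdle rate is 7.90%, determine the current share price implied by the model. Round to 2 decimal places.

Two-stage DDM. Project D₁…D_5 at 0.2634, terminal growth 0.044, discount at r = 0.079.
D_1 = 7.7699
D_2 = 9.8165
D_3 = 12.4022
D_4 = 15.6689
D_5 = 19.7961
Terminal value at t=5: TV = D_6/(r−g) = 20.6671/(0.079−0.044) = 590.4892
P₀ = 7.7699/(1+0.079)^1 + 9.8165/(1+0.079)^2 + 12.4022/(1+0.079)^3 + 15.6689/(1+0.079)^4 + 19.7961/(1+0.079)^5 + 590.4892/(1+0.079)^5 = 454.3434

£454.34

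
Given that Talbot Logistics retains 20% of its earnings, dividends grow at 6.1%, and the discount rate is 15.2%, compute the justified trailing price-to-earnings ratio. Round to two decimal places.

9.33

Payout ratio b = 1 − 0.20 = 0.80.
Justified trailing P/E = b(1+g)/(r−g) = 0.80×(1+0.061)/(0.152−0.061) = 9.3275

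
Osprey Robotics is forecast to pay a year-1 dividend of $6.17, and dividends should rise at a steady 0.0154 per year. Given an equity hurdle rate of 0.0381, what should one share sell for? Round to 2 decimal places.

Gordon growth model: P₀ = D₁/(r − g), with D₁ = 6.17 given directly.
P₀ = 6.1700 / (0.0381 − 0.0154) = 6.1700 / 0.0227 = 271.8062

$271.81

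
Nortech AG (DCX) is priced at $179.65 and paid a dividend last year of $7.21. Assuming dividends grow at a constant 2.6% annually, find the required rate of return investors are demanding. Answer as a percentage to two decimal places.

Rearranging the constant-growth DDM: r = D₁/P₀ + g.
D₁ = 7.21 × (1 + 0.026) = 7.3975.
r = 7.3975 / 179.65 + 0.026 = 0.04118 + 0.026 = 0.06718

6.72%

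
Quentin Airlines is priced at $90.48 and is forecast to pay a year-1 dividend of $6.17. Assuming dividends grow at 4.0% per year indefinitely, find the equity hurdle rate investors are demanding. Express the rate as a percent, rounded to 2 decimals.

Rearranging the constant-growth DDM: r = D₁/P₀ + g.
r = 6.1700 / 90.48 + 0.04 = 0.06819 + 0.04 = 0.10819

10.82%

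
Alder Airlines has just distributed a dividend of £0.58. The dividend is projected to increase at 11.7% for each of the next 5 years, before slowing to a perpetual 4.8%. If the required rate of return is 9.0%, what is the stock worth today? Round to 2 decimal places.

Two-stage DDM. Project D₁…D_5 at 0.117, terminal growth 0.048, discount at r = 0.09.
D_1 = 0.6479
D_2 = 0.7237
D_3 = 0.8083
D_4 = 0.9029
D_5 = 1.0085
Terminal value at t=5: TV = D_6/(r−g) = 1.0570/(0.09−0.048) = 25.1655
P₀ = 0.6479/(1+0.09)^1 + 0.7237/(1+0.09)^2 + 0.8083/(1+0.09)^3 + 0.9029/(1+0.09)^4 + 1.0085/(1+0.09)^5 + 25.1655/(1+0.09)^5 = 19.4786

£19.48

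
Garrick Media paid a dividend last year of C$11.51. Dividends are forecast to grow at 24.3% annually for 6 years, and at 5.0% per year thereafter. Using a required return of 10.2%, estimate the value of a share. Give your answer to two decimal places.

Two-stage DDM. Project D₁…D_6 at 0.243, terminal growth 0.05, discount at r = 0.102.
D_1 = 14.3069
D_2 = 17.7835
D_3 = 22.1049
D_4 = 27.4764
D_5 = 34.1532
D_6 = 42.4524
Terminal value at t=6: TV = D_7/(r−g) = 44.5750/(0.102−0.05) = 857.2116
P₀ = 14.3069/(1+0.102)^1 + 17.7835/(1+0.102)^2 + 22.1049/(1+0.102)^3 + 27.4764/(1+0.102)^4 + 34.1532/(1+0.102)^5 + 42.4524/(1+0.102)^6 + 857.2116/(1+0.102)^6 = 586.1215

C$586.12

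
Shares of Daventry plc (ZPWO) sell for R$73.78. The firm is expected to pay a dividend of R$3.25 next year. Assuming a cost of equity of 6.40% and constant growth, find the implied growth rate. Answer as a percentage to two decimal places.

From P₀ = D₁/(r − g), the implied growth is g = r − D₁/P₀.
g = 0.064 − 3.25/73.78 = 0.064 − 0.04405 = 0.01995

2.00%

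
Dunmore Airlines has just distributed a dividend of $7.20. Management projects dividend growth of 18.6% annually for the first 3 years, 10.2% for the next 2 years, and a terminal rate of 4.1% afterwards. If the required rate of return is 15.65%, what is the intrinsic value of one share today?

Three-stage DDM. Project D₁…D_5; terminal Gordon value at t=5 with g = 0.041; discount at r = 0.1565.
D_1 = 8.5392
D_2 = 10.1275
D_3 = 12.0112
D_4 = 13.2363
D_5 = 14.5865
TV_5 = 15.1845/(0.1565−0.041) = 131.4675
P₀ = Σ Dₜ/(1+r)ᵗ + TV_5/(1+r)^5 = 100.7169

$100.72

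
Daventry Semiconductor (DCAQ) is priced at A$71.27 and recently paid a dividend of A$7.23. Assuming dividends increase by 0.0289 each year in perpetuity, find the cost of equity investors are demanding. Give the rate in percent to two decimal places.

Rearranging the constant-growth DDM: r = D₁/P₀ + g.
D₁ = 7.23 × (1 + 0.0289) = 7.4389.
r = 7.4389 / 71.27 + 0.0289 = 0.10438 + 0.0289 = 0.13328

13.33%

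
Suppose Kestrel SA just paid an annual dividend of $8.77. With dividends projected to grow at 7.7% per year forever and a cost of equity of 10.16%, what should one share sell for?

$383.95

Gordon growth model: P₀ = D₁/(r − g). D₁ = 8.77 × (1 + 0.077) = 9.4453.
P₀ = 9.4453 / (0.1016 − 0.077) = 9.4453 / 0.0246 = 383.9549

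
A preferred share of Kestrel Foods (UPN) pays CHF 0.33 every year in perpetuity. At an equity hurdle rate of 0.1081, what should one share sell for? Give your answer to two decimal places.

CHF 3.05

Zero-growth DDM (perpetuity): P₀ = D/r = 0.33 / 0.1081 = 3.0527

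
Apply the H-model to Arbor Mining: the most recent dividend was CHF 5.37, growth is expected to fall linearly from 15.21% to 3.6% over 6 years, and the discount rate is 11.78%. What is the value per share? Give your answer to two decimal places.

H-model: P₀ = D₀[(1+g_L) + H(g_S−g_L)]/(r−g_L), with H = 6/2 = 3.
P₀ = 5.37 × [(1+0.036) + 3×(0.1521−0.036)] / (0.1178−0.036)
   = 5.37 × 1.3843 / 0.0818 = 90.8764

CHF 90.88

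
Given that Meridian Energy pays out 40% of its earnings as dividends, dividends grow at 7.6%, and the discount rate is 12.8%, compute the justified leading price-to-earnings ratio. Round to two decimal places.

7.69

Justified leading P/E = b/(r−g) = 0.40/(0.128−0.076) = 7.6923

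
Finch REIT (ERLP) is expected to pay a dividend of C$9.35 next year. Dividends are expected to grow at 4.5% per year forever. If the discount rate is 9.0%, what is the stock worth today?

Gordon growth model: P₀ = D₁/(r − g), with D₁ = 9.35 given directly.
P₀ = 9.3500 / (0.09 − 0.045) = 9.3500 / 0.045 = 207.7778

C$207.78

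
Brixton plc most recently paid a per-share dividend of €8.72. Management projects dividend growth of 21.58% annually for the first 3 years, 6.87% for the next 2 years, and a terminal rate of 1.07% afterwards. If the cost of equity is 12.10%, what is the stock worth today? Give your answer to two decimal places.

€144.20

Three-stage DDM. Project D₁…D_5; terminal Gordon value at t=5 with g = 0.0107; discount at r = 0.121.
D_1 = 10.6018
D_2 = 12.8896
D_3 = 15.6712
D_4 = 16.7478
D_5 = 17.8984
TV_5 = 18.0899/(0.121−0.0107) = 164.0066
P₀ = Σ Dₜ/(1+r)ᵗ + TV_5/(1+r)^5 = 144.2031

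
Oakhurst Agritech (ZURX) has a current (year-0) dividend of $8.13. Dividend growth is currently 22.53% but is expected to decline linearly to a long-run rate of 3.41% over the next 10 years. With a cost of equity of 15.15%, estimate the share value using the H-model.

$137.82

H-model: P₀ = D₀[(1+g_L) + H(g_S−g_L)]/(r−g_L), with H = 10/2 = 5.
P₀ = 8.13 × [(1+0.0341) + 5×(0.2253−0.0341)] / (0.1515−0.0341)
   = 8.13 × 1.9901 / 0.1174 = 137.8153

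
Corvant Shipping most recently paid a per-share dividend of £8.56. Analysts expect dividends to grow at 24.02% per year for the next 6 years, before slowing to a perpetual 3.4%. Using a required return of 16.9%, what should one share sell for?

Two-stage DDM. Project D₁…D_6 at 0.2402, terminal growth 0.034, discount at r = 0.169.
D_1 = 10.6161
D_2 = 13.1661
D_3 = 16.3286
D_4 = 20.2507
D_5 = 25.1150
D_6 = 31.1476
Terminal value at t=6: TV = D_7/(r−g) = 32.2066/(0.169−0.034) = 238.5673
P₀ = 10.6161/(1+0.169)^1 + 13.1661/(1+0.169)^2 + 16.3286/(1+0.169)^3 + 20.2507/(1+0.169)^4 + 25.1150/(1+0.169)^5 + 31.1476/(1+0.169)^6 + 238.5673/(1+0.169)^6 = 156.9713

£156.97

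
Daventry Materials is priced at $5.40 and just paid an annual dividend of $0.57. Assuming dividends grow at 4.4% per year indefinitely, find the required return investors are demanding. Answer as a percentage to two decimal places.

Rearranging the constant-growth DDM: r = D₁/P₀ + g.
D₁ = 0.57 × (1 + 0.044) = 0.5951.
r = 0.5951 / 5.40 + 0.044 = 0.11020 + 0.044 = 0.15420

15.42%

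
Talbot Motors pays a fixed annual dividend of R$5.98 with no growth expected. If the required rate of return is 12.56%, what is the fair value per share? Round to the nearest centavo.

Zero-growth DDM (perpetuity): P₀ = D/r = 5.98 / 0.1256 = 47.6115

R$47.61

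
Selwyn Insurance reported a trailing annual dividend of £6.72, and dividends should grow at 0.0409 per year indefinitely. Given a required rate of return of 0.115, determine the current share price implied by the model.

£94.40

Gordon growth model: P₀ = D₁/(r − g). D₁ = 6.72 × (1 + 0.0409) = 6.9948.
P₀ = 6.9948 / (0.115 − 0.0409) = 6.9948 / 0.0741 = 94.3974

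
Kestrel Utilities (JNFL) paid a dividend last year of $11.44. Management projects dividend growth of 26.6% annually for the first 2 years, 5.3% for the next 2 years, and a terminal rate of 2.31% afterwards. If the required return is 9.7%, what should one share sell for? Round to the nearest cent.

$251.46

Three-stage DDM. Project D₁…D_4; terminal Gordon value at t=4 with g = 0.0231; discount at r = 0.097.
D_1 = 14.4830
D_2 = 18.3355
D_3 = 19.3073
D_4 = 20.3306
TV_4 = 20.8002/(0.097−0.0231) = 281.4646
P₀ = Σ Dₜ/(1+r)ᵗ + TV_4/(1+r)^4 = 251.4582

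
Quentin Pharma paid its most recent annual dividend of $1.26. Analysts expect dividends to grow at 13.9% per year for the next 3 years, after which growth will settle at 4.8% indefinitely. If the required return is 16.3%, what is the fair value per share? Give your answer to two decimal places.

Two-stage DDM. Project D₁…D_3 at 0.139, terminal growth 0.048, discount at r = 0.163.
D_1 = 1.4351
D_2 = 1.6346
D_3 = 1.8618
Terminal value at t=3: TV = D_4/(r−g) = 1.9512/(0.163−0.048) = 16.9670
P₀ = 1.4351/(1+0.163)^1 + 1.6346/(1+0.163)^2 + 1.8618/(1+0.163)^3 + 16.9670/(1+0.163)^3 = 14.4123

$14.41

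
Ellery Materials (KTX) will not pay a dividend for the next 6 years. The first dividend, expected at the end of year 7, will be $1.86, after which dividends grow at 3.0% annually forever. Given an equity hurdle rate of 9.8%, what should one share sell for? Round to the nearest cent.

$15.61

Deferred-dividend DDM. At t=6 the remaining stream is a growing perpetuity with first payment D_7 = 1.86.
V_6 = D_7/(r−g) = 1.86/(0.098−0.03) = 27.3529
P₀ = V_6/(1+r)^6 = 27.3529/(1+0.098)^6 = 15.6095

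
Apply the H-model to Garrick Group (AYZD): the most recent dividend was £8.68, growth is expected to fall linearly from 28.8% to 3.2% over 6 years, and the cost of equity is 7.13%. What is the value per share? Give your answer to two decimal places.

£397.56

H-model: P₀ = D₀[(1+g_L) + H(g_S−g_L)]/(r−g_L), with H = 6/2 = 3.
P₀ = 8.68 × [(1+0.032) + 3×(0.288−0.032)] / (0.0713−0.032)
   = 8.68 × 1.8000 / 0.0393 = 397.5573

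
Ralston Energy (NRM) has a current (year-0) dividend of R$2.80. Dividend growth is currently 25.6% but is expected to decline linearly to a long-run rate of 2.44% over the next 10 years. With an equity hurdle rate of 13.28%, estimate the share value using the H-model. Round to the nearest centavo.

R$56.37

H-model: P₀ = D₀[(1+g_L) + H(g_S−g_L)]/(r−g_L), with H = 10/2 = 5.
P₀ = 2.80 × [(1+0.0244) + 5×(0.256−0.0244)] / (0.1328−0.0244)
   = 2.80 × 2.1824 / 0.1084 = 56.3720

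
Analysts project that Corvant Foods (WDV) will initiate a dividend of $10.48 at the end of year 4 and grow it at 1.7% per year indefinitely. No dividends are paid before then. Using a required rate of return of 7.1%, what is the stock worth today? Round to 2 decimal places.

Deferred-dividend DDM. At t=3 the remaining stream is a growing perpetuity with first payment D_4 = 10.48.
V_3 = D_4/(r−g) = 10.48/(0.071−0.017) = 194.0741
P₀ = V_3/(1+r)^3 = 194.0741/(1+0.071)^3 = 157.9789

$157.98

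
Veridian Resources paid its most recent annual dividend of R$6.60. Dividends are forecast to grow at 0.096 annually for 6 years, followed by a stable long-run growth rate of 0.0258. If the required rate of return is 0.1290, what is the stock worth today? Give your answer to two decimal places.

Two-stage DDM. Project D₁…D_6 at 0.096, terminal growth 0.0258, discount at r = 0.129.
D_1 = 7.2336
D_2 = 7.9280
D_3 = 8.6891
D_4 = 9.5233
D_5 = 10.4375
D_6 = 11.4395
Terminal value at t=6: TV = D_7/(r−g) = 11.7346/(0.129−0.0258) = 113.7078
P₀ = 7.2336/(1+0.129)^1 + 7.9280/(1+0.129)^2 + 8.6891/(1+0.129)^3 + 9.5233/(1+0.129)^4 + 10.4375/(1+0.129)^5 + 11.4395/(1+0.129)^6 + 113.7078/(1+0.129)^6 = 90.6474

R$90.65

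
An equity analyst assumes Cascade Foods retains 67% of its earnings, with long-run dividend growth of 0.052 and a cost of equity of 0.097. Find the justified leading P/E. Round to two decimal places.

Payout ratio b = 1 − 0.67 = 0.33.
Justified leading P/E = b/(r−g) = 0.33/(0.097−0.052) = 7.3333

7.33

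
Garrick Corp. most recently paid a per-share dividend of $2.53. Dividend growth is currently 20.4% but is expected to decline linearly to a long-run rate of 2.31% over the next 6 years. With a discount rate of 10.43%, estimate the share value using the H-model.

$48.79

H-model: P₀ = D₀[(1+g_L) + H(g_S−g_L)]/(r−g_L), with H = 6/2 = 3.
P₀ = 2.53 × [(1+0.0231) + 3×(0.204−0.0231)] / (0.1043−0.0231)
   = 2.53 × 1.5658 / 0.0812 = 48.7866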